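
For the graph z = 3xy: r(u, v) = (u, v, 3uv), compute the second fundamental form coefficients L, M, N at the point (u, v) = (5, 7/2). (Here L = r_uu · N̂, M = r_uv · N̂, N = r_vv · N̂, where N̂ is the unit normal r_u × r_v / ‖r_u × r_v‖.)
L = 0;  M = 6*sqrt(1345)/1345;  N = 0

Compute the unit normal N̂(u, v) = (-3*v/sqrt(9*u^2 + 9*v^2 + 1), -3*u/sqrt(9*u^2 + 9*v^2 + 1), 1/sqrt(9*u^2 + 9*v^2 + 1)), and the second partials r_uu, r_uv, r_vv. Take dot products:
  L(u, v) = r_uu · N̂ = 0,
  M(u, v) = r_uv · N̂ = 3/sqrt(9*u^2 + 9*v^2 + 1),
  N(u, v) = r_vv · N̂ = 0.
Evaluating at (u, v) = (5, 7/2):
  L = 0, M = 6*sqrt(1345)/1345, N = 0.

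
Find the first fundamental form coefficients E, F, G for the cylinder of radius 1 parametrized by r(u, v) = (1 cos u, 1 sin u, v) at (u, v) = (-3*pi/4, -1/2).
E = 1;  F = 0;  G = 1

Partials: r_u = (-sin(u), cos(u), 0), r_v = (0, 0, 1). As functions of (u, v):
  E = r_u · r_u = 1,
  F = r_u · r_v = 0,
  G = r_v · r_v = 1.
Evaluating at (u, v) = (-3*pi/4, -1/2): E = 1, F = 0, G = 1.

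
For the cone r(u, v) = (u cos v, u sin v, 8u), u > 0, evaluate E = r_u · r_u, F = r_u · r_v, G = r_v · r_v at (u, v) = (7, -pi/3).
E = 65;  F = 0;  G = 49

Partials: r_u = (cos(v), sin(v), 8), r_v = (-u*sin(v), u*cos(v), 0). As functions of (u, v):
  E = r_u · r_u = 65,
  F = r_u · r_v = 0,
  G = r_v · r_v = u^2.
Evaluating at (u, v) = (7, -pi/3): E = 65, F = 0, G = 49.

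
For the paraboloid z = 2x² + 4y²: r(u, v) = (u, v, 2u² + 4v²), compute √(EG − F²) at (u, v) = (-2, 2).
√(EG − F²)|_{(-2, 2)} = sqrt(321)

E = 16*u^2 + 1, F = 32*u*v, G = 64*v^2 + 1; EG − F² = 16*u^2 + 64*v^2 + 1; √(EG − F²) = sqrt(16*u^2 + 64*v^2 + 1). At the given point: sqrt(321).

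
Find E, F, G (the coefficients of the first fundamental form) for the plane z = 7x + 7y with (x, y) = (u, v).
E = 50;  F = 49;  G = 50

Compute partials: r_u = (1, 0, 7), r_v = (0, 1, 7). Then
  E = r_u · r_u = 50,
  F = r_u · r_v = 49,
  G = r_v · r_v = 50.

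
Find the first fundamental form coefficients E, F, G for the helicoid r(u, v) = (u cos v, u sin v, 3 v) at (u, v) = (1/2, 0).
E = 1;  F = 0;  G = 37/4

Partials: r_u = (cos(v), sin(v), 0), r_v = (-u*sin(v), u*cos(v), 3). As functions of (u, v):
  E = r_u · r_u = 1,
  F = r_u · r_v = 0,
  G = r_v · r_v = u^2 + 9.
Evaluating at (u, v) = (1/2, 0): E = 1, F = 0, G = 37/4.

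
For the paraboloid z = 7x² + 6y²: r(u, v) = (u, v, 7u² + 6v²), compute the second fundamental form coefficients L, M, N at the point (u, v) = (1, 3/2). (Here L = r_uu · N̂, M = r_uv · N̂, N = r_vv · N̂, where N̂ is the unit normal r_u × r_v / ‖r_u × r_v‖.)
L = 14*sqrt(521)/521;  M = 0;  N = 12*sqrt(521)/521

Compute the unit normal N̂(u, v) = (-14*u/sqrt(196*u^2 + 144*v^2 + 1), -12*v/sqrt(196*u^2 + 144*v^2 + 1), 1/sqrt(196*u^2 + 144*v^2 + 1)), and the second partials r_uu, r_uv, r_vv. Take dot products:
  L(u, v) = r_uu · N̂ = 14/sqrt(196*u^2 + 144*v^2 + 1),
  M(u, v) = r_uv · N̂ = 0,
  N(u, v) = r_vv · N̂ = 12/sqrt(196*u^2 + 144*v^2 + 1).
Evaluating at (u, v) = (1, 3/2):
  L = 14*sqrt(521)/521, M = 0, N = 12*sqrt(521)/521.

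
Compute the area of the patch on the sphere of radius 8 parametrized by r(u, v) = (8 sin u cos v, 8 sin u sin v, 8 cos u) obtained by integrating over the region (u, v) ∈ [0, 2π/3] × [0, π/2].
Area = 48*pi

Area = ∫∫ √(EG − F²) du dv with √(EG − F²) = 64*Abs(sin(u)). Integrating over [0, 2π/3] × [0, π/2] gives 48*pi.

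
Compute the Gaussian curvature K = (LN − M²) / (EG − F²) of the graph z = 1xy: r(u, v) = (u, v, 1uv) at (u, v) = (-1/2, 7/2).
K = -4/729

Coefficients of the first fundamental form: E = v^2 + 1, F = u*v, G = u^2 + 1.
Coefficients of the second fundamental form: L = 0, M = 1/sqrt(u^2 + v^2 + 1), N = 0.
Assemble K = (LN − M²)/(EG − F²) = 1/((u^2*v^2 - (u^2 + 1)*(v^2 + 1))*(u^2 + v^2 + 1)). At (u, v) = (-1/2, 7/2): K = -4/729.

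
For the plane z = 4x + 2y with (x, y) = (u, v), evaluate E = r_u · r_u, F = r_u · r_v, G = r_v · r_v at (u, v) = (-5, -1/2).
E = 17;  F = 8;  G = 5

Partials: r_u = (1, 0, 4), r_v = (0, 1, 2). As functions of (u, v):
  E = r_u · r_u = 17,
  F = r_u · r_v = 8,
  G = r_v · r_v = 5.
Evaluating at (u, v) = (-5, -1/2): E = 17, F = 8, G = 5.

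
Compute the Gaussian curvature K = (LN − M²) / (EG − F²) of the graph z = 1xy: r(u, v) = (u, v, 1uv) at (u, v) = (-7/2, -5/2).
K = -4/1521

Coefficients of the first fundamental form: E = v^2 + 1, F = u*v, G = u^2 + 1.
Coefficients of the second fundamental form: L = 0, M = 1/sqrt(u^2 + v^2 + 1), N = 0.
Assemble K = (LN − M²)/(EG − F²) = 1/((u^2*v^2 - (u^2 + 1)*(v^2 + 1))*(u^2 + v^2 + 1)). At (u, v) = (-7/2, -5/2): K = -4/1521.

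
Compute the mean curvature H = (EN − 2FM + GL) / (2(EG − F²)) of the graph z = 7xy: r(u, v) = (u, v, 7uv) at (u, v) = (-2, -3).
H = -1029*sqrt(638)/203522

With E = 49*v^2 + 1, F = 49*u*v, G = 49*u^2 + 1, L = 0, M = 7/sqrt(49*u^2 + 49*v^2 + 1), N = 0, assemble
  H = (EN − 2FM + GL) / (2(EG − F²)) = -343*u*v/(49*u^2 + 49*v^2 + 1)^(3/2).
At (u, v) = (-2, -3): H = -1029*sqrt(638)/203522.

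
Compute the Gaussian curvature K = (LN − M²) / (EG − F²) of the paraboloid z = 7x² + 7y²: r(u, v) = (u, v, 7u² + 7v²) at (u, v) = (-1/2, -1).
K = 49/15129

Coefficients of the first fundamental form: E = 196*u^2 + 1, F = 196*u*v, G = 196*v^2 + 1.
Coefficients of the second fundamental form: L = 14/sqrt(196*u^2 + 196*v^2 + 1), M = 0, N = 14/sqrt(196*u^2 + 196*v^2 + 1).
Assemble K = (LN − M²)/(EG − F²) = 196/(38416*u^4 + 76832*u^2*v^2 + 392*u^2 + 38416*v^4 + 392*v^2 + 1). At (u, v) = (-1/2, -1): K = 49/15129.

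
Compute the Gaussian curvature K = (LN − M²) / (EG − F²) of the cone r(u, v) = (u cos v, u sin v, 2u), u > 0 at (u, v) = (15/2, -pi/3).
K = 0

Coefficients of the first fundamental form: E = 5, F = 0, G = u^2.
Coefficients of the second fundamental form: L = 0, M = 0, N = 2*sqrt(5)*u^2/(5*Abs(u)).
Assemble K = (LN − M²)/(EG − F²) = 0. At (u, v) = (15/2, -pi/3): K = 0.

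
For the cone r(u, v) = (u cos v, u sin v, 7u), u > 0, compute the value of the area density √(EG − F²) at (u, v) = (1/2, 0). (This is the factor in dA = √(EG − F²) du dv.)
√(EG − F²)|_{(1/2, 0)} = 5*sqrt(2)/2

E = 50, F = 0, G = u^2, so EG − F² = 50*u^2. Taking the positive square root: √(EG − F²) = 5*sqrt(2)*Abs(u). At (u, v) = (1/2, 0): 5*sqrt(2)/2.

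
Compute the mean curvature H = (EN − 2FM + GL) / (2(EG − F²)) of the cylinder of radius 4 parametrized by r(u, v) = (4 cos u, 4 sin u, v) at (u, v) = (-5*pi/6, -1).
H = -1/8

With E = 16, F = 0, G = 1, L = -4, M = 0, N = 0, assemble
  H = (EN − 2FM + GL) / (2(EG − F²)) = -1/8.
At (u, v) = (-5*pi/6, -1): H = -1/8.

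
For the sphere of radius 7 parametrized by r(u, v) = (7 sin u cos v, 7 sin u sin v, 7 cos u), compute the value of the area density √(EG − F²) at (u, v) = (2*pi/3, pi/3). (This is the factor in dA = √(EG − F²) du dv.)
√(EG − F²)|_{(2*pi/3, pi/3)} = 49*sqrt(3)/2

E = 49, F = 0, G = 49*sin(u)^2, so EG − F² = 2401*sin(u)^2. Taking the positive square root: √(EG − F²) = 49*Abs(sin(u)). At (u, v) = (2*pi/3, pi/3): 49*sqrt(3)/2.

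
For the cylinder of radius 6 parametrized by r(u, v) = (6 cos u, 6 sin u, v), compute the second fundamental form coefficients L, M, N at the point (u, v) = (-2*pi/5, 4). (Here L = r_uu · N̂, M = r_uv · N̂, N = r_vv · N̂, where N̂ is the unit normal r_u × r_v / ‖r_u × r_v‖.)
L = -6;  M = 0;  N = 0

Compute the unit normal N̂(u, v) = (cos(u), sin(u), 0), and the second partials r_uu, r_uv, r_vv. Take dot products:
  L(u, v) = r_uu · N̂ = -6,
  M(u, v) = r_uv · N̂ = 0,
  N(u, v) = r_vv · N̂ = 0.
Evaluating at (u, v) = (-2*pi/5, 4):
  L = -6, M = 0, N = 0.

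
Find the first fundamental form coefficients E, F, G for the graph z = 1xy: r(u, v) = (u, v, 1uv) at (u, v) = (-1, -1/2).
E = 5/4;  F = 1/2;  G = 2

Partials: r_u = (1, 0, v), r_v = (0, 1, u). As functions of (u, v):
  E = r_u · r_u = v^2 + 1,
  F = r_u · r_v = u*v,
  G = r_v · r_v = u^2 + 1.
Evaluating at (u, v) = (-1, -1/2): E = 5/4, F = 1/2, G = 2.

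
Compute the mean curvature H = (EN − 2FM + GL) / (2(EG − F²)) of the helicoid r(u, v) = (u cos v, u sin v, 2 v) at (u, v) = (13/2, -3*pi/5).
H = 0

With E = 1, F = 0, G = u^2 + 4, L = 0, M = -2/sqrt(u^2 + 4), N = 0, assemble
  H = (EN − 2FM + GL) / (2(EG − F²)) = 0.
At (u, v) = (13/2, -3*pi/5): H = 0.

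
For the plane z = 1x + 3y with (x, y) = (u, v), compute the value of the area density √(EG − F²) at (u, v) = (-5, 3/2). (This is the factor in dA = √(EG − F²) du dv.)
√(EG − F²)|_{(-5, 3/2)} = sqrt(11)

E = 2, F = 3, G = 10, so EG − F² = 11. Taking the positive square root: √(EG − F²) = sqrt(11). At (u, v) = (-5, 3/2): sqrt(11).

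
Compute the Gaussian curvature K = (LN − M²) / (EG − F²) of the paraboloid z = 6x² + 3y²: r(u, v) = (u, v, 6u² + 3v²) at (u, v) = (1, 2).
K = 72/83521

Coefficients of the first fundamental form: E = 144*u^2 + 1, F = 72*u*v, G = 36*v^2 + 1.
Coefficients of the second fundamental form: L = 12/sqrt(144*u^2 + 36*v^2 + 1), M = 0, N = 6/sqrt(144*u^2 + 36*v^2 + 1).
Assemble K = (LN − M²)/(EG − F²) = 72/(20736*u^4 + 10368*u^2*v^2 + 288*u^2 + 1296*v^4 + 72*v^2 + 1). At (u, v) = (1, 2): K = 72/83521.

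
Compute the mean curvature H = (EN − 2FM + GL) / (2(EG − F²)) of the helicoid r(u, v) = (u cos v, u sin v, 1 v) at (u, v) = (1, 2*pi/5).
H = 0

With E = 1, F = 0, G = u^2 + 1, L = 0, M = -1/sqrt(u^2 + 1), N = 0, assemble
  H = (EN − 2FM + GL) / (2(EG − F²)) = 0.
At (u, v) = (1, 2*pi/5): H = 0.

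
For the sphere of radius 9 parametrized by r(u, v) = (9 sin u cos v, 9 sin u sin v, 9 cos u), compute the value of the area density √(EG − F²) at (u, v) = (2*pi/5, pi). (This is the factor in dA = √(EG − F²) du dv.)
√(EG − F²)|_{(2*pi/5, pi)} = 81*sqrt(2*sqrt(5) + 10)/4

E = 81, F = 0, G = 81*sin(u)^2, so EG − F² = 6561*sin(u)^2. Taking the positive square root: √(EG − F²) = 81*Abs(sin(u)). At (u, v) = (2*pi/5, pi): 81*sqrt(2*sqrt(5) + 10)/4.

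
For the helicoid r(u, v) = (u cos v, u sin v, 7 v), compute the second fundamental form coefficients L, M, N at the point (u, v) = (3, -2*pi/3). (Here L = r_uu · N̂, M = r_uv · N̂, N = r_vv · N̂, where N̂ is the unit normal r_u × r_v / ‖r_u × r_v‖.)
L = 0;  M = -7*sqrt(58)/58;  N = 0

Compute the unit normal N̂(u, v) = (7*sin(v)/sqrt(u^2 + 49), -7*cos(v)/sqrt(u^2 + 49), u/sqrt(u^2 + 49)), and the second partials r_uu, r_uv, r_vv. Take dot products:
  L(u, v) = r_uu · N̂ = 0,
  M(u, v) = r_uv · N̂ = -7/sqrt(u^2 + 49),
  N(u, v) = r_vv · N̂ = 0.
Evaluating at (u, v) = (3, -2*pi/3):
  L = 0, M = -7*sqrt(58)/58, N = 0.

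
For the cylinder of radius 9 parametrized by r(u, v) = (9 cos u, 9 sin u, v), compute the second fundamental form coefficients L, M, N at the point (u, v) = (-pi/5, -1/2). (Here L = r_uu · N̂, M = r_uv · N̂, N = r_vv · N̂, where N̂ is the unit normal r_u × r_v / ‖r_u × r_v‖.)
L = -9;  M = 0;  N = 0

Compute the unit normal N̂(u, v) = (cos(u), sin(u), 0), and the second partials r_uu, r_uv, r_vv. Take dot products:
  L(u, v) = r_uu · N̂ = -9,
  M(u, v) = r_uv · N̂ = 0,
  N(u, v) = r_vv · N̂ = 0.
Evaluating at (u, v) = (-pi/5, -1/2):
  L = -9, M = 0, N = 0.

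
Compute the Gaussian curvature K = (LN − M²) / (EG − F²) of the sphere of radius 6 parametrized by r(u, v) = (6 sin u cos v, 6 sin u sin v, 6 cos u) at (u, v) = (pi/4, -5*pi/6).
K = 1/36

Coefficients of the first fundamental form: E = 36, F = 0, G = 36*sin(u)^2.
Coefficients of the second fundamental form: L = -6*sin(u)/Abs(sin(u)), M = 0, N = -6*sin(u)^3/Abs(sin(u)).
Assemble K = (LN − M²)/(EG − F²) = 1/36. At (u, v) = (pi/4, -5*pi/6): K = 1/36.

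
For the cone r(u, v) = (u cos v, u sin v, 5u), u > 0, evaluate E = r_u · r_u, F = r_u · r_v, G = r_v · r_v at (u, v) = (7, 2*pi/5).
E = 26;  F = 0;  G = 49

Partials: r_u = (cos(v), sin(v), 5), r_v = (-u*sin(v), u*cos(v), 0). As functions of (u, v):
  E = r_u · r_u = 26,
  F = r_u · r_v = 0,
  G = r_v · r_v = u^2.
Evaluating at (u, v) = (7, 2*pi/5): E = 26, F = 0, G = 49.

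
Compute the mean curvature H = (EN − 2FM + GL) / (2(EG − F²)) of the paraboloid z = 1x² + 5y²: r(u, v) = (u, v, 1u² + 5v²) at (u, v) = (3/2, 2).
H = 11*sqrt(410)/4100

With E = 4*u^2 + 1, F = 20*u*v, G = 100*v^2 + 1, L = 2/sqrt(4*u^2 + 100*v^2 + 1), M = 0, N = 10/sqrt(4*u^2 + 100*v^2 + 1), assemble
  H = (EN − 2FM + GL) / (2(EG − F²)) = 2*(10*u^2 + 50*v^2 + 3)/(4*u^2 + 100*v^2 + 1)^(3/2).
At (u, v) = (3/2, 2): H = 11*sqrt(410)/4100.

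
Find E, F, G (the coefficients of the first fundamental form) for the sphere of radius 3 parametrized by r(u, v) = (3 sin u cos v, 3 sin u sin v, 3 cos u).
E = 9;  F = 0;  G = 9*sin(u)^2

Compute partials: r_u = (3*cos(u)*cos(v), 3*sin(v)*cos(u), -3*sin(u)), r_v = (-3*sin(u)*sin(v), 3*sin(u)*cos(v), 0). Then
  E = r_u · r_u = 9,
  F = r_u · r_v = 0,
  G = r_v · r_v = 9*sin(u)^2.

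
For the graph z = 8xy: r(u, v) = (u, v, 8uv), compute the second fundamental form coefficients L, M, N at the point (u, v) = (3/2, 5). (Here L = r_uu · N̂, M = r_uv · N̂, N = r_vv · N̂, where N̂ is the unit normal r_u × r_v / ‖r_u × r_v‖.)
L = 0;  M = 8*sqrt(1745)/1745;  N = 0

Compute the unit normal N̂(u, v) = (-8*v/sqrt(64*u^2 + 64*v^2 + 1), -8*u/sqrt(64*u^2 + 64*v^2 + 1), 1/sqrt(64*u^2 + 64*v^2 + 1)), and the second partials r_uu, r_uv, r_vv. Take dot products:
  L(u, v) = r_uu · N̂ = 0,
  M(u, v) = r_uv · N̂ = 8/sqrt(64*u^2 + 64*v^2 + 1),
  N(u, v) = r_vv · N̂ = 0.
Evaluating at (u, v) = (3/2, 5):
  L = 0, M = 8*sqrt(1745)/1745, N = 0.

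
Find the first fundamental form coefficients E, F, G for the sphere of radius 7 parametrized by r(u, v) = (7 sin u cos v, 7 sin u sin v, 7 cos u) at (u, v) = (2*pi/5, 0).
E = 49;  F = 0;  G = 49*sqrt(5)/8 + 245/8

Partials: r_u = (7*cos(u)*cos(v), 7*sin(v)*cos(u), -7*sin(u)), r_v = (-7*sin(u)*sin(v), 7*sin(u)*cos(v), 0). As functions of (u, v):
  E = r_u · r_u = 49,
  F = r_u · r_v = 0,
  G = r_v · r_v = 49*sin(u)^2.
Evaluating at (u, v) = (2*pi/5, 0): E = 49, F = 0, G = 49*sqrt(5)/8 + 245/8.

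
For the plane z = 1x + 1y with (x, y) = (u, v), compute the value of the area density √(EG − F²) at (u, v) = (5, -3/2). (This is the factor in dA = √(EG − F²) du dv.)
√(EG − F²)|_{(5, -3/2)} = sqrt(3)

E = 2, F = 1, G = 2, so EG − F² = 3. Taking the positive square root: √(EG − F²) = sqrt(3). At (u, v) = (5, -3/2): sqrt(3).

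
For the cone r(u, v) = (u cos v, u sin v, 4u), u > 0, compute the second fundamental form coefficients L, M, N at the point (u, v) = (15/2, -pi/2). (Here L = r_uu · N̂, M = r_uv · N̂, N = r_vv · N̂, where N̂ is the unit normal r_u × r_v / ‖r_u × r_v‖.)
L = 0;  M = 0;  N = 30*sqrt(17)/17

Compute the unit normal N̂(u, v) = (-4*sqrt(17)*u*cos(v)/(17*Abs(u)), -4*sqrt(17)*u*sin(v)/(17*Abs(u)), sqrt(17)*u/(17*Abs(u))), and the second partials r_uu, r_uv, r_vv. Take dot products:
  L(u, v) = r_uu · N̂ = 0,
  M(u, v) = r_uv · N̂ = 0,
  N(u, v) = r_vv · N̂ = 4*sqrt(17)*u^2/(17*Abs(u)).
Evaluating at (u, v) = (15/2, -pi/2):
  L = 0, M = 0, N = 30*sqrt(17)/17.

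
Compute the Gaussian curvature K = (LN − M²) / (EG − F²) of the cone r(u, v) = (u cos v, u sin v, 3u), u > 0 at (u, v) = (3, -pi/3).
K = 0

Coefficients of the first fundamental form: E = 10, F = 0, G = u^2.
Coefficients of the second fundamental form: L = 0, M = 0, N = 3*sqrt(10)*u^2/(10*Abs(u)).
Assemble K = (LN − M²)/(EG − F²) = 0. At (u, v) = (3, -pi/3): K = 0.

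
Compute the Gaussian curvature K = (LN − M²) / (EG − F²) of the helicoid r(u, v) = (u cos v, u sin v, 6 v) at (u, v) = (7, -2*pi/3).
K = -36/7225

Coefficients of the first fundamental form: E = 1, F = 0, G = u^2 + 36.
Coefficients of the second fundamental form: L = 0, M = -6/sqrt(u^2 + 36), N = 0.
Assemble K = (LN − M²)/(EG − F²) = -36/(u^2 + 36)^2. At (u, v) = (7, -2*pi/3): K = -36/7225.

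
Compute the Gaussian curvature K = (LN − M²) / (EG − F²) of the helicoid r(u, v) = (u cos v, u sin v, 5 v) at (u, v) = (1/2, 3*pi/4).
K = -400/10201

Coefficients of the first fundamental form: E = 1, F = 0, G = u^2 + 25.
Coefficients of the second fundamental form: L = 0, M = -5/sqrt(u^2 + 25), N = 0.
Assemble K = (LN − M²)/(EG − F²) = -25/(u^2 + 25)^2. At (u, v) = (1/2, 3*pi/4): K = -400/10201.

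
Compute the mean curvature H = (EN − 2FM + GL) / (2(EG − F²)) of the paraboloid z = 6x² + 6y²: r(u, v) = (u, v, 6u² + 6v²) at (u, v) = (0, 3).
H = 7788*sqrt(1297)/1682209

With E = 144*u^2 + 1, F = 144*u*v, G = 144*v^2 + 1, L = 12/sqrt(144*u^2 + 144*v^2 + 1), M = 0, N = 12/sqrt(144*u^2 + 144*v^2 + 1), assemble
  H = (EN − 2FM + GL) / (2(EG − F²)) = 12*(72*u^2 + 72*v^2 + 1)/(144*u^2 + 144*v^2 + 1)^(3/2).
At (u, v) = (0, 3): H = 7788*sqrt(1297)/1682209.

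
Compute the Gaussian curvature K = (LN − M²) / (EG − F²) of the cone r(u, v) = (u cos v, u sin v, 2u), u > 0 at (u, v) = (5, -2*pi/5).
K = 0

Coefficients of the first fundamental form: E = 5, F = 0, G = u^2.
Coefficients of the second fundamental form: L = 0, M = 0, N = 2*sqrt(5)*u^2/(5*Abs(u)).
Assemble K = (LN − M²)/(EG − F²) = 0. At (u, v) = (5, -2*pi/5): K = 0.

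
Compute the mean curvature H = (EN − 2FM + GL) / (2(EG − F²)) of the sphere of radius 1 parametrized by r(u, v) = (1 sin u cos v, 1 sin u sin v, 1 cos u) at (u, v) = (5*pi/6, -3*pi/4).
H = -1

With E = 1, F = 0, G = sin(u)^2, L = -sin(u)/Abs(sin(u)), M = 0, N = -sin(u)^3/Abs(sin(u)), assemble
  H = (EN − 2FM + GL) / (2(EG − F²)) = -sin(u)/Abs(sin(u)).
At (u, v) = (5*pi/6, -3*pi/4): H = -1.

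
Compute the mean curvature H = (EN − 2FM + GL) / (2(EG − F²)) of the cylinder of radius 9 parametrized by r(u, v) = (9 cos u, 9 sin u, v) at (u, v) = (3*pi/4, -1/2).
H = -1/18

With E = 81, F = 0, G = 1, L = -9, M = 0, N = 0, assemble
  H = (EN − 2FM + GL) / (2(EG − F²)) = -1/18.
At (u, v) = (3*pi/4, -1/2): H = -1/18.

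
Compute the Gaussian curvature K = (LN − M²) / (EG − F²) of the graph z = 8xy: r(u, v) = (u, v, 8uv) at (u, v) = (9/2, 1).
K = -64/1852321

Coefficients of the first fundamental form: E = 64*v^2 + 1, F = 64*u*v, G = 64*u^2 + 1.
Coefficients of the second fundamental form: L = 0, M = 8/sqrt(64*u^2 + 64*v^2 + 1), N = 0.
Assemble K = (LN − M²)/(EG − F²) = -64/(4096*u^4 + 8192*u^2*v^2 + 128*u^2 + 4096*v^4 + 128*v^2 + 1). At (u, v) = (9/2, 1): K = -64/1852321.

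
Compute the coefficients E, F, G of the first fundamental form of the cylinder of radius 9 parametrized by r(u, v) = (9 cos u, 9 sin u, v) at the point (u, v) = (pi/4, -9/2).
E = 81;  F = 0;  G = 1

Partials: r_u = (-9*sin(u), 9*cos(u), 0), r_v = (0, 0, 1). As functions of (u, v):
  E = r_u · r_u = 81,
  F = r_u · r_v = 0,
  G = r_v · r_v = 1.
Evaluating at (u, v) = (pi/4, -9/2): E = 81, F = 0, G = 1.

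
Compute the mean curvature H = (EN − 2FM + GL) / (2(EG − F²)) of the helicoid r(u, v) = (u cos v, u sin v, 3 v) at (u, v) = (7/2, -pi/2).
H = 0

With E = 1, F = 0, G = u^2 + 9, L = 0, M = -3/sqrt(u^2 + 9), N = 0, assemble
  H = (EN − 2FM + GL) / (2(EG − F²)) = 0.
At (u, v) = (7/2, -pi/2): H = 0.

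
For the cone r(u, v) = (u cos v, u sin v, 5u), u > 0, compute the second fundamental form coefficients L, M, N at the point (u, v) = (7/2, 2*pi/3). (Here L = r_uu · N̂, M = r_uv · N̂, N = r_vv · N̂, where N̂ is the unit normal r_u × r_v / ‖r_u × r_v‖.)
L = 0;  M = 0;  N = 35*sqrt(26)/52

Compute the unit normal N̂(u, v) = (-5*sqrt(26)*u*cos(v)/(26*Abs(u)), -5*sqrt(26)*u*sin(v)/(26*Abs(u)), sqrt(26)*u/(26*Abs(u))), and the second partials r_uu, r_uv, r_vv. Take dot products:
  L(u, v) = r_uu · N̂ = 0,
  M(u, v) = r_uv · N̂ = 0,
  N(u, v) = r_vv · N̂ = 5*sqrt(26)*u^2/(26*Abs(u)).
Evaluating at (u, v) = (7/2, 2*pi/3):
  L = 0, M = 0, N = 35*sqrt(26)/52.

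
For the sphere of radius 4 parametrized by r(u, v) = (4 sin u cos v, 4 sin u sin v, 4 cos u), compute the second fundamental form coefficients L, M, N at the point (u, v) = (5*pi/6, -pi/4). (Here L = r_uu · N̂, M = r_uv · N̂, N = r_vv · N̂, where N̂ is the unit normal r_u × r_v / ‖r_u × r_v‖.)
L = -4;  M = 0;  N = -1

Compute the unit normal N̂(u, v) = (sin(u)^2*cos(v)/Abs(sin(u)), sin(u)^2*sin(v)/Abs(sin(u)), sin(2*u)/(2*Abs(sin(u)))), and the second partials r_uu, r_uv, r_vv. Take dot products:
  L(u, v) = r_uu · N̂ = -4*sin(u)/Abs(sin(u)),
  M(u, v) = r_uv · N̂ = 0,
  N(u, v) = r_vv · N̂ = -4*sin(u)^3/Abs(sin(u)).
Evaluating at (u, v) = (5*pi/6, -pi/4):
  L = -4, M = 0, N = -1.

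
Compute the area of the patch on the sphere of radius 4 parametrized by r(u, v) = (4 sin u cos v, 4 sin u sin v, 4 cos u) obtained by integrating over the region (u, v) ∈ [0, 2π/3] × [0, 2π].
Area = 48*pi

Area = ∫∫ √(EG − F²) du dv with √(EG − F²) = 16*Abs(sin(u)). Integrating over [0, 2π/3] × [0, 2π] gives 48*pi.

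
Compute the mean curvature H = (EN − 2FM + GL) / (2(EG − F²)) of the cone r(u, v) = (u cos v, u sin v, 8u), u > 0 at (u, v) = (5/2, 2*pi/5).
H = 8*sqrt(65)/325

With E = 65, F = 0, G = u^2, L = 0, M = 0, N = 8*sqrt(65)*u^2/(65*Abs(u)), assemble
  H = (EN − 2FM + GL) / (2(EG − F²)) = 4*sqrt(65)/(65*Abs(u)).
At (u, v) = (5/2, 2*pi/5): H = 8*sqrt(65)/325.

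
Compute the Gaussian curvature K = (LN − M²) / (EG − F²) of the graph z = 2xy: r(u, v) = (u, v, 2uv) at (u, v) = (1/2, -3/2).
K = -4/121

Coefficients of the first fundamental form: E = 4*v^2 + 1, F = 4*u*v, G = 4*u^2 + 1.
Coefficients of the second fundamental form: L = 0, M = 2/sqrt(4*u^2 + 4*v^2 + 1), N = 0.
Assemble K = (LN − M²)/(EG − F²) = -4/(16*u^4 + 32*u^2*v^2 + 8*u^2 + 16*v^4 + 8*v^2 + 1). At (u, v) = (1/2, -3/2): K = -4/121.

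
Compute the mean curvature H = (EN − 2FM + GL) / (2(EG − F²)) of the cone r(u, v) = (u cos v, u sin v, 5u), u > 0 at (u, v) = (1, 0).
H = 5*sqrt(26)/52

With E = 26, F = 0, G = u^2, L = 0, M = 0, N = 5*sqrt(26)*u^2/(26*Abs(u)), assemble
  H = (EN − 2FM + GL) / (2(EG − F²)) = 5*sqrt(26)/(52*Abs(u)).
At (u, v) = (1, 0): H = 5*sqrt(26)/52.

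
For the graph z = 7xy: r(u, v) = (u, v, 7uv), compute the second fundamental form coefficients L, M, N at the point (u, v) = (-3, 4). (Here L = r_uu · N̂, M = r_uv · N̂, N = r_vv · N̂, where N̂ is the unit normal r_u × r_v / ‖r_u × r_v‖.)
L = 0;  M = 7*sqrt(1226)/1226;  N = 0

Compute the unit normal N̂(u, v) = (-7*v/sqrt(49*u^2 + 49*v^2 + 1), -7*u/sqrt(49*u^2 + 49*v^2 + 1), 1/sqrt(49*u^2 + 49*v^2 + 1)), and the second partials r_uu, r_uv, r_vv. Take dot products:
  L(u, v) = r_uu · N̂ = 0,
  M(u, v) = r_uv · N̂ = 7/sqrt(49*u^2 + 49*v^2 + 1),
  N(u, v) = r_vv · N̂ = 0.
Evaluating at (u, v) = (-3, 4):
  L = 0, M = 7*sqrt(1226)/1226, N = 0.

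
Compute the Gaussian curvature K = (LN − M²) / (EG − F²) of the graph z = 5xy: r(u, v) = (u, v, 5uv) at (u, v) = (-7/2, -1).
K = -400/1766241

Coefficients of the first fundamental form: E = 25*v^2 + 1, F = 25*u*v, G = 25*u^2 + 1.
Coefficients of the second fundamental form: L = 0, M = 5/sqrt(25*u^2 + 25*v^2 + 1), N = 0.
Assemble K = (LN − M²)/(EG − F²) = -25/(625*u^4 + 1250*u^2*v^2 + 50*u^2 + 625*v^4 + 50*v^2 + 1). At (u, v) = (-7/2, -1): K = -400/1766241.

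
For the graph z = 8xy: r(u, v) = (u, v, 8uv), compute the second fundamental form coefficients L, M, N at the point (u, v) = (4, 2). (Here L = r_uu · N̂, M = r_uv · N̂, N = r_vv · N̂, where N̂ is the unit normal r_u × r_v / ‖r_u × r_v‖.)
L = 0;  M = 8*sqrt(1281)/1281;  N = 0

Compute the unit normal N̂(u, v) = (-8*v/sqrt(64*u^2 + 64*v^2 + 1), -8*u/sqrt(64*u^2 + 64*v^2 + 1), 1/sqrt(64*u^2 + 64*v^2 + 1)), and the second partials r_uu, r_uv, r_vv. Take dot products:
  L(u, v) = r_uu · N̂ = 0,
  M(u, v) = r_uv · N̂ = 8/sqrt(64*u^2 + 64*v^2 + 1),
  N(u, v) = r_vv · N̂ = 0.
Evaluating at (u, v) = (4, 2):
  L = 0, M = 8*sqrt(1281)/1281, N = 0.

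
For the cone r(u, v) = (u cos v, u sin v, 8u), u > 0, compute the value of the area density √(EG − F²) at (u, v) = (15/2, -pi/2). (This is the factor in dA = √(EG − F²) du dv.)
√(EG − F²)|_{(15/2, -pi/2)} = 15*sqrt(65)/2

E = 65, F = 0, G = u^2, so EG − F² = 65*u^2. Taking the positive square root: √(EG − F²) = sqrt(65)*Abs(u). At (u, v) = (15/2, -pi/2): 15*sqrt(65)/2.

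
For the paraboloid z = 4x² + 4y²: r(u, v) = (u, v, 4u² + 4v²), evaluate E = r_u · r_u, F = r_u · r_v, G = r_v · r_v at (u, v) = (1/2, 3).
E = 17;  F = 96;  G = 577

Partials: r_u = (1, 0, 8*u), r_v = (0, 1, 8*v). As functions of (u, v):
  E = r_u · r_u = 64*u^2 + 1,
  F = r_u · r_v = 64*u*v,
  G = r_v · r_v = 64*v^2 + 1.
Evaluating at (u, v) = (1/2, 3): E = 17, F = 96, G = 577.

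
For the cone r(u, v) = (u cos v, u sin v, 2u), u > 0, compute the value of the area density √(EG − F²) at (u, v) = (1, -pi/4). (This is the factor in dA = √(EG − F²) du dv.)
√(EG − F²)|_{(1, -pi/4)} = sqrt(5)

E = 5, F = 0, G = u^2, so EG − F² = 5*u^2. Taking the positive square root: √(EG − F²) = sqrt(5)*Abs(u). At (u, v) = (1, -pi/4): sqrt(5).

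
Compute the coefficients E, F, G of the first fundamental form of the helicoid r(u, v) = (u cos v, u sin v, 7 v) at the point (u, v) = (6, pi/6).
E = 1;  F = 0;  G = 85

Partials: r_u = (cos(v), sin(v), 0), r_v = (-u*sin(v), u*cos(v), 7). As functions of (u, v):
  E = r_u · r_u = 1,
  F = r_u · r_v = 0,
  G = r_v · r_v = u^2 + 49.
Evaluating at (u, v) = (6, pi/6): E = 1, F = 0, G = 85.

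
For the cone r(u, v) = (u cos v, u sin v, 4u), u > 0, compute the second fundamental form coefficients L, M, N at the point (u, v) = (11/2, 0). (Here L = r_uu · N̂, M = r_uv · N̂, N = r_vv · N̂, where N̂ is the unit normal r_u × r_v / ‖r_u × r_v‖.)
L = 0;  M = 0;  N = 22*sqrt(17)/17

Compute the unit normal N̂(u, v) = (-4*sqrt(17)*u*cos(v)/(17*Abs(u)), -4*sqrt(17)*u*sin(v)/(17*Abs(u)), sqrt(17)*u/(17*Abs(u))), and the second partials r_uu, r_uv, r_vv. Take dot products:
  L(u, v) = r_uu · N̂ = 0,
  M(u, v) = r_uv · N̂ = 0,
  N(u, v) = r_vv · N̂ = 4*sqrt(17)*u^2/(17*Abs(u)).
Evaluating at (u, v) = (11/2, 0):
  L = 0, M = 0, N = 22*sqrt(17)/17.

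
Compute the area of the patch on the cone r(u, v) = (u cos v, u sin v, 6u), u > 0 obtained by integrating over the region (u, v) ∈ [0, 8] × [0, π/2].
Area = 16*sqrt(37)*pi

Area = ∫∫ √(EG − F²) du dv with √(EG − F²) = sqrt(37)*Abs(u). Integrating over [0, 8] × [0, π/2] gives 16*sqrt(37)*pi.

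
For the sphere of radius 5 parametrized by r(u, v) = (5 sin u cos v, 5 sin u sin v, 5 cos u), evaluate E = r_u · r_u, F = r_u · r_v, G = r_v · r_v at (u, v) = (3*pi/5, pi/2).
E = 25;  F = 0;  G = 25*sqrt(5)/8 + 125/8

Partials: r_u = (5*cos(u)*cos(v), 5*sin(v)*cos(u), -5*sin(u)), r_v = (-5*sin(u)*sin(v), 5*sin(u)*cos(v), 0). As functions of (u, v):
  E = r_u · r_u = 25,
  F = r_u · r_v = 0,
  G = r_v · r_v = 25*sin(u)^2.
Evaluating at (u, v) = (3*pi/5, pi/2): E = 25, F = 0, G = 25*sqrt(5)/8 + 125/8.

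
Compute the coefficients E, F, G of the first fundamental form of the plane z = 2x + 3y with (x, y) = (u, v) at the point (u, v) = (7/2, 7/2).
E = 5;  F = 6;  G = 10

Partials: r_u = (1, 0, 2), r_v = (0, 1, 3). As functions of (u, v):
  E = r_u · r_u = 5,
  F = r_u · r_v = 6,
  G = r_v · r_v = 10.
Evaluating at (u, v) = (7/2, 7/2): E = 5, F = 6, G = 10.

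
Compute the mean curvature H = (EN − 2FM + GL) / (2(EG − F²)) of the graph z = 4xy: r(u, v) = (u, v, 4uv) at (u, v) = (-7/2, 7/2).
H = 784*sqrt(393)/154449

With E = 16*v^2 + 1, F = 16*u*v, G = 16*u^2 + 1, L = 0, M = 4/sqrt(16*u^2 + 16*v^2 + 1), N = 0, assemble
  H = (EN − 2FM + GL) / (2(EG − F²)) = -64*u*v/(16*u^2 + 16*v^2 + 1)^(3/2).
At (u, v) = (-7/2, 7/2): H = 784*sqrt(393)/154449.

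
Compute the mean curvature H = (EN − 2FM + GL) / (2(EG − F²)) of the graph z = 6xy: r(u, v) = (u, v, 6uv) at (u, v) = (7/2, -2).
H = 378*sqrt(586)/85849

With E = 36*v^2 + 1, F = 36*u*v, G = 36*u^2 + 1, L = 0, M = 6/sqrt(36*u^2 + 36*v^2 + 1), N = 0, assemble
  H = (EN − 2FM + GL) / (2(EG − F²)) = -216*u*v/(36*u^2 + 36*v^2 + 1)^(3/2).
At (u, v) = (7/2, -2): H = 378*sqrt(586)/85849.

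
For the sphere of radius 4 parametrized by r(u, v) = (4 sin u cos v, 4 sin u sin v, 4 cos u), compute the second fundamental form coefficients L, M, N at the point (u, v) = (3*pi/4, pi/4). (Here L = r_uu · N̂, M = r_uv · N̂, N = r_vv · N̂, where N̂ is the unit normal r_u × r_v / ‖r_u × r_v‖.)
L = -4;  M = 0;  N = -2

Compute the unit normal N̂(u, v) = (sin(u)^2*cos(v)/Abs(sin(u)), sin(u)^2*sin(v)/Abs(sin(u)), sin(2*u)/(2*Abs(sin(u)))), and the second partials r_uu, r_uv, r_vv. Take dot products:
  L(u, v) = r_uu · N̂ = -4*sin(u)/Abs(sin(u)),
  M(u, v) = r_uv · N̂ = 0,
  N(u, v) = r_vv · N̂ = -4*sin(u)^3/Abs(sin(u)).
Evaluating at (u, v) = (3*pi/4, pi/4):
  L = -4, M = 0, N = -2.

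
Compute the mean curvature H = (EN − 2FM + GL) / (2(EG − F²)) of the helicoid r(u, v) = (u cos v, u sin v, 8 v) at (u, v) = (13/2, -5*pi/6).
H = 0

With E = 1, F = 0, G = u^2 + 64, L = 0, M = -8/sqrt(u^2 + 64), N = 0, assemble
  H = (EN − 2FM + GL) / (2(EG − F²)) = 0.
At (u, v) = (13/2, -5*pi/6): H = 0.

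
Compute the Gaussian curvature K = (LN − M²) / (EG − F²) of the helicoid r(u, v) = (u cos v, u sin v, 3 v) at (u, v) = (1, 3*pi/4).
K = -9/100

Coefficients of the first fundamental form: E = 1, F = 0, G = u^2 + 9.
Coefficients of the second fundamental form: L = 0, M = -3/sqrt(u^2 + 9), N = 0.
Assemble K = (LN − M²)/(EG − F²) = -9/(u^2 + 9)^2. At (u, v) = (1, 3*pi/4): K = -9/100.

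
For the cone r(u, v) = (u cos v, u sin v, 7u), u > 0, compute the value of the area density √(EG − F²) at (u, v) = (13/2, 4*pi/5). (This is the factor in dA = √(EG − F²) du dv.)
√(EG − F²)|_{(13/2, 4*pi/5)} = 65*sqrt(2)/2

E = 50, F = 0, G = u^2, so EG − F² = 50*u^2. Taking the positive square root: √(EG − F²) = 5*sqrt(2)*Abs(u). At (u, v) = (13/2, 4*pi/5): 65*sqrt(2)/2.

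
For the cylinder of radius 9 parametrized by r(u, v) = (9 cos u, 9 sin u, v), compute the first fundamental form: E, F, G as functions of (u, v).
E = 81;  F = 0;  G = 1

Compute partials: r_u = (-9*sin(u), 9*cos(u), 0), r_v = (0, 0, 1). Then
  E = r_u · r_u = 81,
  F = r_u · r_v = 0,
  G = r_v · r_v = 1.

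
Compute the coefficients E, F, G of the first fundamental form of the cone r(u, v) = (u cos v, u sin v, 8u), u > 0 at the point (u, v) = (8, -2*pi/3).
E = 65;  F = 0;  G = 64

Partials: r_u = (cos(v), sin(v), 8), r_v = (-u*sin(v), u*cos(v), 0). As functions of (u, v):
  E = r_u · r_u = 65,
  F = r_u · r_v = 0,
  G = r_v · r_v = u^2.
Evaluating at (u, v) = (8, -2*pi/3): E = 65, F = 0, G = 64.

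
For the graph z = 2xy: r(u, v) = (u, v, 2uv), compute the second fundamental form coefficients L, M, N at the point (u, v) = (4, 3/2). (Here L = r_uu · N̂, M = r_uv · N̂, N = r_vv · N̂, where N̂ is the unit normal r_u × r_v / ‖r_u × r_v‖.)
L = 0;  M = sqrt(74)/37;  N = 0

Compute the unit normal N̂(u, v) = (-2*v/sqrt(4*u^2 + 4*v^2 + 1), -2*u/sqrt(4*u^2 + 4*v^2 + 1), 1/sqrt(4*u^2 + 4*v^2 + 1)), and the second partials r_uu, r_uv, r_vv. Take dot products:
  L(u, v) = r_uu · N̂ = 0,
  M(u, v) = r_uv · N̂ = 2/sqrt(4*u^2 + 4*v^2 + 1),
  N(u, v) = r_vv · N̂ = 0.
Evaluating at (u, v) = (4, 3/2):
  L = 0, M = sqrt(74)/37, N = 0.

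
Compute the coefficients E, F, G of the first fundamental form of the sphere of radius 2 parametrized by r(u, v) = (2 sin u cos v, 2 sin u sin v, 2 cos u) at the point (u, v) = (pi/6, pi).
E = 4;  F = 0;  G = 1

Partials: r_u = (2*cos(u)*cos(v), 2*sin(v)*cos(u), -2*sin(u)), r_v = (-2*sin(u)*sin(v), 2*sin(u)*cos(v), 0). As functions of (u, v):
  E = r_u · r_u = 4,
  F = r_u · r_v = 0,
  G = r_v · r_v = 4*sin(u)^2.
Evaluating at (u, v) = (pi/6, pi): E = 4, F = 0, G = 1.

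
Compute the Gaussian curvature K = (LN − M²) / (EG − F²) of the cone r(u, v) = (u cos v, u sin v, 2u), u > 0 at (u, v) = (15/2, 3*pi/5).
K = 0

Coefficients of the first fundamental form: E = 5, F = 0, G = u^2.
Coefficients of the second fundamental form: L = 0, M = 0, N = 2*sqrt(5)*u^2/(5*Abs(u)).
Assemble K = (LN − M²)/(EG − F²) = 0. At (u, v) = (15/2, 3*pi/5): K = 0.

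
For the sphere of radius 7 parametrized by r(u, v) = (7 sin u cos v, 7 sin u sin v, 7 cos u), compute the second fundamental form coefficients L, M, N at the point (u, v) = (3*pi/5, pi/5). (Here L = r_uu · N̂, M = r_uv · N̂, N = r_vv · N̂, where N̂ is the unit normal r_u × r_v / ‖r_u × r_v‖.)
L = -7;  M = 0;  N = -35/8 - 7*sqrt(5)/8

Compute the unit normal N̂(u, v) = (sin(u)^2*cos(v)/Abs(sin(u)), sin(u)^2*sin(v)/Abs(sin(u)), sin(2*u)/(2*Abs(sin(u)))), and the second partials r_uu, r_uv, r_vv. Take dot products:
  L(u, v) = r_uu · N̂ = -7*sin(u)/Abs(sin(u)),
  M(u, v) = r_uv · N̂ = 0,
  N(u, v) = r_vv · N̂ = -7*sin(u)^3/Abs(sin(u)).
Evaluating at (u, v) = (3*pi/5, pi/5):
  L = -7, M = 0, N = -35/8 - 7*sqrt(5)/8.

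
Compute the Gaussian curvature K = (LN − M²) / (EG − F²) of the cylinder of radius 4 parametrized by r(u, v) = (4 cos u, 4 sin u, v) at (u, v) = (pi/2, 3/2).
K = 0

Coefficients of the first fundamental form: E = 16, F = 0, G = 1.
Coefficients of the second fundamental form: L = -4, M = 0, N = 0.
Assemble K = (LN − M²)/(EG − F²) = 0. At (u, v) = (pi/2, 3/2): K = 0.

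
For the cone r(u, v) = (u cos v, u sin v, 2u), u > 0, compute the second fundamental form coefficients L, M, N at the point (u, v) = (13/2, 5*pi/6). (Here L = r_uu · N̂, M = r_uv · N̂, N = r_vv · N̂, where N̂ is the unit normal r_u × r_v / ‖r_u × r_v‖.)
L = 0;  M = 0;  N = 13*sqrt(5)/5

Compute the unit normal N̂(u, v) = (-2*sqrt(5)*u*cos(v)/(5*Abs(u)), -2*sqrt(5)*u*sin(v)/(5*Abs(u)), sqrt(5)*u/(5*Abs(u))), and the second partials r_uu, r_uv, r_vv. Take dot products:
  L(u, v) = r_uu · N̂ = 0,
  M(u, v) = r_uv · N̂ = 0,
  N(u, v) = r_vv · N̂ = 2*sqrt(5)*u^2/(5*Abs(u)).
Evaluating at (u, v) = (13/2, 5*pi/6):
  L = 0, M = 0, N = 13*sqrt(5)/5.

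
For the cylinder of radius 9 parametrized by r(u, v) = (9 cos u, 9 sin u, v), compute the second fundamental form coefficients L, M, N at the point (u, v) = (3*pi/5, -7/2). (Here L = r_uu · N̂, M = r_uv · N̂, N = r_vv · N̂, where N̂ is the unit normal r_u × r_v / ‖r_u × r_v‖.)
L = -9;  M = 0;  N = 0

Compute the unit normal N̂(u, v) = (cos(u), sin(u), 0), and the second partials r_uu, r_uv, r_vv. Take dot products:
  L(u, v) = r_uu · N̂ = -9,
  M(u, v) = r_uv · N̂ = 0,
  N(u, v) = r_vv · N̂ = 0.
Evaluating at (u, v) = (3*pi/5, -7/2):
  L = -9, M = 0, N = 0.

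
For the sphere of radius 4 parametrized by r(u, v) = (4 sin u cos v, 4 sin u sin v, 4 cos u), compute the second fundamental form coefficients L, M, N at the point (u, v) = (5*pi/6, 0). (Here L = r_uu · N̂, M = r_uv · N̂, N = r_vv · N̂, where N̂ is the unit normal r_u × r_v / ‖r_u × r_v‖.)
L = -4;  M = 0;  N = -1

Compute the unit normal N̂(u, v) = (sin(u)^2*cos(v)/Abs(sin(u)), sin(u)^2*sin(v)/Abs(sin(u)), sin(2*u)/(2*Abs(sin(u)))), and the second partials r_uu, r_uv, r_vv. Take dot products:
  L(u, v) = r_uu · N̂ = -4*sin(u)/Abs(sin(u)),
  M(u, v) = r_uv · N̂ = 0,
  N(u, v) = r_vv · N̂ = -4*sin(u)^3/Abs(sin(u)).
Evaluating at (u, v) = (5*pi/6, 0):
  L = -4, M = 0, N = -1.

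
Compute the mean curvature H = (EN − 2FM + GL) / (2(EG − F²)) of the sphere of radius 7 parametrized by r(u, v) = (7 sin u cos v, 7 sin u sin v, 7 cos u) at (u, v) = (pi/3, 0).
H = -1/7

With E = 49, F = 0, G = 49*sin(u)^2, L = -7*sin(u)/Abs(sin(u)), M = 0, N = -7*sin(u)^3/Abs(sin(u)), assemble
  H = (EN − 2FM + GL) / (2(EG − F²)) = -sin(u)/(7*Abs(sin(u))).
At (u, v) = (pi/3, 0): H = -1/7.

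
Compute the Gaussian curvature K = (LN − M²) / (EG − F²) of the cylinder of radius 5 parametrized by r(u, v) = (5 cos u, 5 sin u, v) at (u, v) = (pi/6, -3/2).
K = 0

Coefficients of the first fundamental form: E = 25, F = 0, G = 1.
Coefficients of the second fundamental form: L = -5, M = 0, N = 0.
Assemble K = (LN − M²)/(EG − F²) = 0. At (u, v) = (pi/6, -3/2): K = 0.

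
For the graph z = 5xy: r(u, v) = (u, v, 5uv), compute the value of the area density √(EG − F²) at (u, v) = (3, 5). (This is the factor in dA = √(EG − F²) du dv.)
√(EG − F²)|_{(3, 5)} = sqrt(851)

E = 25*v^2 + 1, F = 25*u*v, G = 25*u^2 + 1, so EG − F² = 25*u^2 + 25*v^2 + 1. Taking the positive square root: √(EG − F²) = sqrt(25*u^2 + 25*v^2 + 1). At (u, v) = (3, 5): sqrt(851).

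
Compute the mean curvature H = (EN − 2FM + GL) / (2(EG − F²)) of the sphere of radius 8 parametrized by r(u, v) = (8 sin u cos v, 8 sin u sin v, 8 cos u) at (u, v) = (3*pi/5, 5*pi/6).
H = -1/8

With E = 64, F = 0, G = 64*sin(u)^2, L = -8*sin(u)/Abs(sin(u)), M = 0, N = -8*sin(u)^3/Abs(sin(u)), assemble
  H = (EN − 2FM + GL) / (2(EG − F²)) = -sin(u)/(8*Abs(sin(u))).
At (u, v) = (3*pi/5, 5*pi/6): H = -1/8.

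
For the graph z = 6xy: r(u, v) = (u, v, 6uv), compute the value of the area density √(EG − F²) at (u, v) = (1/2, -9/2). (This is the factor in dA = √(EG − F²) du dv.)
√(EG − F²)|_{(1/2, -9/2)} = sqrt(739)

E = 36*v^2 + 1, F = 36*u*v, G = 36*u^2 + 1, so EG − F² = 36*u^2 + 36*v^2 + 1. Taking the positive square root: √(EG − F²) = sqrt(36*u^2 + 36*v^2 + 1). At (u, v) = (1/2, -9/2): sqrt(739).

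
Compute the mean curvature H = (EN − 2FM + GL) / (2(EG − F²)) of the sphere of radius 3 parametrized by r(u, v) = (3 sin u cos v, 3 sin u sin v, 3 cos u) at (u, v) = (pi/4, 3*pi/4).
H = -1/3

With E = 9, F = 0, G = 9*sin(u)^2, L = -3*sin(u)/Abs(sin(u)), M = 0, N = -3*sin(u)^3/Abs(sin(u)), assemble
  H = (EN − 2FM + GL) / (2(EG − F²)) = -sin(u)/(3*Abs(sin(u))).
At (u, v) = (pi/4, 3*pi/4): H = -1/3.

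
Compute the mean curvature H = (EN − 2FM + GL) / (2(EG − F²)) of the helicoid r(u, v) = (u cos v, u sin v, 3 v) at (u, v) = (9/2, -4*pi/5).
H = 0

With E = 1, F = 0, G = u^2 + 9, L = 0, M = -3/sqrt(u^2 + 9), N = 0, assemble
  H = (EN − 2FM + GL) / (2(EG − F²)) = 0.
At (u, v) = (9/2, -4*pi/5): H = 0.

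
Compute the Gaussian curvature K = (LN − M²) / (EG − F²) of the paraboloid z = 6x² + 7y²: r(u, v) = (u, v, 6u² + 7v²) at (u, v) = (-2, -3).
K = 168/5480281

Coefficients of the first fundamental form: E = 144*u^2 + 1, F = 168*u*v, G = 196*v^2 + 1.
Coefficients of the second fundamental form: L = 12/sqrt(144*u^2 + 196*v^2 + 1), M = 0, N = 14/sqrt(144*u^2 + 196*v^2 + 1).
Assemble K = (LN − M²)/(EG − F²) = 168/(20736*u^4 + 56448*u^2*v^2 + 288*u^2 + 38416*v^4 + 392*v^2 + 1). At (u, v) = (-2, -3): K = 168/5480281.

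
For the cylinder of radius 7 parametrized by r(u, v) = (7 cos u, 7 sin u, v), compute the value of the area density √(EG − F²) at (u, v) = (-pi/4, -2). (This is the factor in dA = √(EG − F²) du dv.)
√(EG − F²)|_{(-pi/4, -2)} = 7

E = 49, F = 0, G = 1, so EG − F² = 49. Taking the positive square root: √(EG − F²) = 7. At (u, v) = (-pi/4, -2): 7.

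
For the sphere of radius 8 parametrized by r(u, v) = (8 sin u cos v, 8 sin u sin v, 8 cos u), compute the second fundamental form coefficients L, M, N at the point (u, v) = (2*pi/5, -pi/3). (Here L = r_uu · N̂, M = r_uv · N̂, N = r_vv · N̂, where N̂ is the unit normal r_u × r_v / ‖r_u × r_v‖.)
L = -8;  M = 0;  N = -5 - sqrt(5)

Compute the unit normal N̂(u, v) = (sin(u)^2*cos(v)/Abs(sin(u)), sin(u)^2*sin(v)/Abs(sin(u)), sin(2*u)/(2*Abs(sin(u)))), and the second partials r_uu, r_uv, r_vv. Take dot products:
  L(u, v) = r_uu · N̂ = -8*sin(u)/Abs(sin(u)),
  M(u, v) = r_uv · N̂ = 0,
  N(u, v) = r_vv · N̂ = -8*sin(u)^3/Abs(sin(u)).
Evaluating at (u, v) = (2*pi/5, -pi/3):
  L = -8, M = 0, N = -5 - sqrt(5).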